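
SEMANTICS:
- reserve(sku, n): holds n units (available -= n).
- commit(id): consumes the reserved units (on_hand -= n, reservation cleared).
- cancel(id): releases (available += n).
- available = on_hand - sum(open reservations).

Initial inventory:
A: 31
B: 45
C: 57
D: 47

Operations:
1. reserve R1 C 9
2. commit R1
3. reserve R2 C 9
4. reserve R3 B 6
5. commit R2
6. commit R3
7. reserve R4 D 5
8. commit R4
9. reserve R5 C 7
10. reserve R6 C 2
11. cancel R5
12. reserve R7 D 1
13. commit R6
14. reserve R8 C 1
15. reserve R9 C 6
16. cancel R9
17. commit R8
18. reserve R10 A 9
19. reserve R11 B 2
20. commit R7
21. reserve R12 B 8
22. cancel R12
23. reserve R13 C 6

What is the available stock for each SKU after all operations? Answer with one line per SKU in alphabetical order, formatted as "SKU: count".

Answer: A: 22
B: 37
C: 30
D: 41

Derivation:
Step 1: reserve R1 C 9 -> on_hand[A=31 B=45 C=57 D=47] avail[A=31 B=45 C=48 D=47] open={R1}
Step 2: commit R1 -> on_hand[A=31 B=45 C=48 D=47] avail[A=31 B=45 C=48 D=47] open={}
Step 3: reserve R2 C 9 -> on_hand[A=31 B=45 C=48 D=47] avail[A=31 B=45 C=39 D=47] open={R2}
Step 4: reserve R3 B 6 -> on_hand[A=31 B=45 C=48 D=47] avail[A=31 B=39 C=39 D=47] open={R2,R3}
Step 5: commit R2 -> on_hand[A=31 B=45 C=39 D=47] avail[A=31 B=39 C=39 D=47] open={R3}
Step 6: commit R3 -> on_hand[A=31 B=39 C=39 D=47] avail[A=31 B=39 C=39 D=47] open={}
Step 7: reserve R4 D 5 -> on_hand[A=31 B=39 C=39 D=47] avail[A=31 B=39 C=39 D=42] open={R4}
Step 8: commit R4 -> on_hand[A=31 B=39 C=39 D=42] avail[A=31 B=39 C=39 D=42] open={}
Step 9: reserve R5 C 7 -> on_hand[A=31 B=39 C=39 D=42] avail[A=31 B=39 C=32 D=42] open={R5}
Step 10: reserve R6 C 2 -> on_hand[A=31 B=39 C=39 D=42] avail[A=31 B=39 C=30 D=42] open={R5,R6}
Step 11: cancel R5 -> on_hand[A=31 B=39 C=39 D=42] avail[A=31 B=39 C=37 D=42] open={R6}
Step 12: reserve R7 D 1 -> on_hand[A=31 B=39 C=39 D=42] avail[A=31 B=39 C=37 D=41] open={R6,R7}
Step 13: commit R6 -> on_hand[A=31 B=39 C=37 D=42] avail[A=31 B=39 C=37 D=41] open={R7}
Step 14: reserve R8 C 1 -> on_hand[A=31 B=39 C=37 D=42] avail[A=31 B=39 C=36 D=41] open={R7,R8}
Step 15: reserve R9 C 6 -> on_hand[A=31 B=39 C=37 D=42] avail[A=31 B=39 C=30 D=41] open={R7,R8,R9}
Step 16: cancel R9 -> on_hand[A=31 B=39 C=37 D=42] avail[A=31 B=39 C=36 D=41] open={R7,R8}
Step 17: commit R8 -> on_hand[A=31 B=39 C=36 D=42] avail[A=31 B=39 C=36 D=41] open={R7}
Step 18: reserve R10 A 9 -> on_hand[A=31 B=39 C=36 D=42] avail[A=22 B=39 C=36 D=41] open={R10,R7}
Step 19: reserve R11 B 2 -> on_hand[A=31 B=39 C=36 D=42] avail[A=22 B=37 C=36 D=41] open={R10,R11,R7}
Step 20: commit R7 -> on_hand[A=31 B=39 C=36 D=41] avail[A=22 B=37 C=36 D=41] open={R10,R11}
Step 21: reserve R12 B 8 -> on_hand[A=31 B=39 C=36 D=41] avail[A=22 B=29 C=36 D=41] open={R10,R11,R12}
Step 22: cancel R12 -> on_hand[A=31 B=39 C=36 D=41] avail[A=22 B=37 C=36 D=41] open={R10,R11}
Step 23: reserve R13 C 6 -> on_hand[A=31 B=39 C=36 D=41] avail[A=22 B=37 C=30 D=41] open={R10,R11,R13}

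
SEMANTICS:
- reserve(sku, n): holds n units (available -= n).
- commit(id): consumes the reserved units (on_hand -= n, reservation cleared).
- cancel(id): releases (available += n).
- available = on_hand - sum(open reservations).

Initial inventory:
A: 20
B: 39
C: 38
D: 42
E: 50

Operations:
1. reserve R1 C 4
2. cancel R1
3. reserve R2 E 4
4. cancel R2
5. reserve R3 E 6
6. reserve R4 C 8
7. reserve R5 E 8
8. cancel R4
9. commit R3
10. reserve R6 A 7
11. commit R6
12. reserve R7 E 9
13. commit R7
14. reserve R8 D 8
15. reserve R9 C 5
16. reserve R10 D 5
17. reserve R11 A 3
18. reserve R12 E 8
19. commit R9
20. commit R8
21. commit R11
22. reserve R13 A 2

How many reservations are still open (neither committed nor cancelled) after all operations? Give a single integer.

Step 1: reserve R1 C 4 -> on_hand[A=20 B=39 C=38 D=42 E=50] avail[A=20 B=39 C=34 D=42 E=50] open={R1}
Step 2: cancel R1 -> on_hand[A=20 B=39 C=38 D=42 E=50] avail[A=20 B=39 C=38 D=42 E=50] open={}
Step 3: reserve R2 E 4 -> on_hand[A=20 B=39 C=38 D=42 E=50] avail[A=20 B=39 C=38 D=42 E=46] open={R2}
Step 4: cancel R2 -> on_hand[A=20 B=39 C=38 D=42 E=50] avail[A=20 B=39 C=38 D=42 E=50] open={}
Step 5: reserve R3 E 6 -> on_hand[A=20 B=39 C=38 D=42 E=50] avail[A=20 B=39 C=38 D=42 E=44] open={R3}
Step 6: reserve R4 C 8 -> on_hand[A=20 B=39 C=38 D=42 E=50] avail[A=20 B=39 C=30 D=42 E=44] open={R3,R4}
Step 7: reserve R5 E 8 -> on_hand[A=20 B=39 C=38 D=42 E=50] avail[A=20 B=39 C=30 D=42 E=36] open={R3,R4,R5}
Step 8: cancel R4 -> on_hand[A=20 B=39 C=38 D=42 E=50] avail[A=20 B=39 C=38 D=42 E=36] open={R3,R5}
Step 9: commit R3 -> on_hand[A=20 B=39 C=38 D=42 E=44] avail[A=20 B=39 C=38 D=42 E=36] open={R5}
Step 10: reserve R6 A 7 -> on_hand[A=20 B=39 C=38 D=42 E=44] avail[A=13 B=39 C=38 D=42 E=36] open={R5,R6}
Step 11: commit R6 -> on_hand[A=13 B=39 C=38 D=42 E=44] avail[A=13 B=39 C=38 D=42 E=36] open={R5}
Step 12: reserve R7 E 9 -> on_hand[A=13 B=39 C=38 D=42 E=44] avail[A=13 B=39 C=38 D=42 E=27] open={R5,R7}
Step 13: commit R7 -> on_hand[A=13 B=39 C=38 D=42 E=35] avail[A=13 B=39 C=38 D=42 E=27] open={R5}
Step 14: reserve R8 D 8 -> on_hand[A=13 B=39 C=38 D=42 E=35] avail[A=13 B=39 C=38 D=34 E=27] open={R5,R8}
Step 15: reserve R9 C 5 -> on_hand[A=13 B=39 C=38 D=42 E=35] avail[A=13 B=39 C=33 D=34 E=27] open={R5,R8,R9}
Step 16: reserve R10 D 5 -> on_hand[A=13 B=39 C=38 D=42 E=35] avail[A=13 B=39 C=33 D=29 E=27] open={R10,R5,R8,R9}
Step 17: reserve R11 A 3 -> on_hand[A=13 B=39 C=38 D=42 E=35] avail[A=10 B=39 C=33 D=29 E=27] open={R10,R11,R5,R8,R9}
Step 18: reserve R12 E 8 -> on_hand[A=13 B=39 C=38 D=42 E=35] avail[A=10 B=39 C=33 D=29 E=19] open={R10,R11,R12,R5,R8,R9}
Step 19: commit R9 -> on_hand[A=13 B=39 C=33 D=42 E=35] avail[A=10 B=39 C=33 D=29 E=19] open={R10,R11,R12,R5,R8}
Step 20: commit R8 -> on_hand[A=13 B=39 C=33 D=34 E=35] avail[A=10 B=39 C=33 D=29 E=19] open={R10,R11,R12,R5}
Step 21: commit R11 -> on_hand[A=10 B=39 C=33 D=34 E=35] avail[A=10 B=39 C=33 D=29 E=19] open={R10,R12,R5}
Step 22: reserve R13 A 2 -> on_hand[A=10 B=39 C=33 D=34 E=35] avail[A=8 B=39 C=33 D=29 E=19] open={R10,R12,R13,R5}
Open reservations: ['R10', 'R12', 'R13', 'R5'] -> 4

Answer: 4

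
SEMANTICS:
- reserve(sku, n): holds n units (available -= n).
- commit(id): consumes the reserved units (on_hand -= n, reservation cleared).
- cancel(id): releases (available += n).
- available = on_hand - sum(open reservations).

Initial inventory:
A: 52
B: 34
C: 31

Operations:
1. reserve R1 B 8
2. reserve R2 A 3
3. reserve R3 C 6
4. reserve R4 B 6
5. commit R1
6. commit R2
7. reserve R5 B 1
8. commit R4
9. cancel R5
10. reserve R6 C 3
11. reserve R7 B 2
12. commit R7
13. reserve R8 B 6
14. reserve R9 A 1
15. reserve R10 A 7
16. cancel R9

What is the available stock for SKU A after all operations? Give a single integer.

Answer: 42

Derivation:
Step 1: reserve R1 B 8 -> on_hand[A=52 B=34 C=31] avail[A=52 B=26 C=31] open={R1}
Step 2: reserve R2 A 3 -> on_hand[A=52 B=34 C=31] avail[A=49 B=26 C=31] open={R1,R2}
Step 3: reserve R3 C 6 -> on_hand[A=52 B=34 C=31] avail[A=49 B=26 C=25] open={R1,R2,R3}
Step 4: reserve R4 B 6 -> on_hand[A=52 B=34 C=31] avail[A=49 B=20 C=25] open={R1,R2,R3,R4}
Step 5: commit R1 -> on_hand[A=52 B=26 C=31] avail[A=49 B=20 C=25] open={R2,R3,R4}
Step 6: commit R2 -> on_hand[A=49 B=26 C=31] avail[A=49 B=20 C=25] open={R3,R4}
Step 7: reserve R5 B 1 -> on_hand[A=49 B=26 C=31] avail[A=49 B=19 C=25] open={R3,R4,R5}
Step 8: commit R4 -> on_hand[A=49 B=20 C=31] avail[A=49 B=19 C=25] open={R3,R5}
Step 9: cancel R5 -> on_hand[A=49 B=20 C=31] avail[A=49 B=20 C=25] open={R3}
Step 10: reserve R6 C 3 -> on_hand[A=49 B=20 C=31] avail[A=49 B=20 C=22] open={R3,R6}
Step 11: reserve R7 B 2 -> on_hand[A=49 B=20 C=31] avail[A=49 B=18 C=22] open={R3,R6,R7}
Step 12: commit R7 -> on_hand[A=49 B=18 C=31] avail[A=49 B=18 C=22] open={R3,R6}
Step 13: reserve R8 B 6 -> on_hand[A=49 B=18 C=31] avail[A=49 B=12 C=22] open={R3,R6,R8}
Step 14: reserve R9 A 1 -> on_hand[A=49 B=18 C=31] avail[A=48 B=12 C=22] open={R3,R6,R8,R9}
Step 15: reserve R10 A 7 -> on_hand[A=49 B=18 C=31] avail[A=41 B=12 C=22] open={R10,R3,R6,R8,R9}
Step 16: cancel R9 -> on_hand[A=49 B=18 C=31] avail[A=42 B=12 C=22] open={R10,R3,R6,R8}
Final available[A] = 42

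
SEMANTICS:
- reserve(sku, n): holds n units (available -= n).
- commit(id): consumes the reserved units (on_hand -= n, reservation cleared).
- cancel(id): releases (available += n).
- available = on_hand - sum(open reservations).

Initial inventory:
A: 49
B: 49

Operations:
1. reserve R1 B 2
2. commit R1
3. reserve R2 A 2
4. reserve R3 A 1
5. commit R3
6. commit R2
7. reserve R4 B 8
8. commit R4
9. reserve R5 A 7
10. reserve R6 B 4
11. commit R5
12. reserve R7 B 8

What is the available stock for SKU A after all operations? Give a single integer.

Step 1: reserve R1 B 2 -> on_hand[A=49 B=49] avail[A=49 B=47] open={R1}
Step 2: commit R1 -> on_hand[A=49 B=47] avail[A=49 B=47] open={}
Step 3: reserve R2 A 2 -> on_hand[A=49 B=47] avail[A=47 B=47] open={R2}
Step 4: reserve R3 A 1 -> on_hand[A=49 B=47] avail[A=46 B=47] open={R2,R3}
Step 5: commit R3 -> on_hand[A=48 B=47] avail[A=46 B=47] open={R2}
Step 6: commit R2 -> on_hand[A=46 B=47] avail[A=46 B=47] open={}
Step 7: reserve R4 B 8 -> on_hand[A=46 B=47] avail[A=46 B=39] open={R4}
Step 8: commit R4 -> on_hand[A=46 B=39] avail[A=46 B=39] open={}
Step 9: reserve R5 A 7 -> on_hand[A=46 B=39] avail[A=39 B=39] open={R5}
Step 10: reserve R6 B 4 -> on_hand[A=46 B=39] avail[A=39 B=35] open={R5,R6}
Step 11: commit R5 -> on_hand[A=39 B=39] avail[A=39 B=35] open={R6}
Step 12: reserve R7 B 8 -> on_hand[A=39 B=39] avail[A=39 B=27] open={R6,R7}
Final available[A] = 39

Answer: 39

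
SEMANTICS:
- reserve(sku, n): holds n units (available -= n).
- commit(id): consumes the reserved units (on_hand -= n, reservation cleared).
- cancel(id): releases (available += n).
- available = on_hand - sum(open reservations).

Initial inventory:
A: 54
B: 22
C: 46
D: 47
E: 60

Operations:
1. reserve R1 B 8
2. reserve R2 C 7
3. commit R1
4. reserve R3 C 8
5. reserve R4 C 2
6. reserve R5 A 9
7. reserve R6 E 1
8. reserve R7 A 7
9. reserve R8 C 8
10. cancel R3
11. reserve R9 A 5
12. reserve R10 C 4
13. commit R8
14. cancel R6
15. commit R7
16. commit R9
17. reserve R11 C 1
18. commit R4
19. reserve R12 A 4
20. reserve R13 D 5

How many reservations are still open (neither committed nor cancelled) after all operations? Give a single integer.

Answer: 6

Derivation:
Step 1: reserve R1 B 8 -> on_hand[A=54 B=22 C=46 D=47 E=60] avail[A=54 B=14 C=46 D=47 E=60] open={R1}
Step 2: reserve R2 C 7 -> on_hand[A=54 B=22 C=46 D=47 E=60] avail[A=54 B=14 C=39 D=47 E=60] open={R1,R2}
Step 3: commit R1 -> on_hand[A=54 B=14 C=46 D=47 E=60] avail[A=54 B=14 C=39 D=47 E=60] open={R2}
Step 4: reserve R3 C 8 -> on_hand[A=54 B=14 C=46 D=47 E=60] avail[A=54 B=14 C=31 D=47 E=60] open={R2,R3}
Step 5: reserve R4 C 2 -> on_hand[A=54 B=14 C=46 D=47 E=60] avail[A=54 B=14 C=29 D=47 E=60] open={R2,R3,R4}
Step 6: reserve R5 A 9 -> on_hand[A=54 B=14 C=46 D=47 E=60] avail[A=45 B=14 C=29 D=47 E=60] open={R2,R3,R4,R5}
Step 7: reserve R6 E 1 -> on_hand[A=54 B=14 C=46 D=47 E=60] avail[A=45 B=14 C=29 D=47 E=59] open={R2,R3,R4,R5,R6}
Step 8: reserve R7 A 7 -> on_hand[A=54 B=14 C=46 D=47 E=60] avail[A=38 B=14 C=29 D=47 E=59] open={R2,R3,R4,R5,R6,R7}
Step 9: reserve R8 C 8 -> on_hand[A=54 B=14 C=46 D=47 E=60] avail[A=38 B=14 C=21 D=47 E=59] open={R2,R3,R4,R5,R6,R7,R8}
Step 10: cancel R3 -> on_hand[A=54 B=14 C=46 D=47 E=60] avail[A=38 B=14 C=29 D=47 E=59] open={R2,R4,R5,R6,R7,R8}
Step 11: reserve R9 A 5 -> on_hand[A=54 B=14 C=46 D=47 E=60] avail[A=33 B=14 C=29 D=47 E=59] open={R2,R4,R5,R6,R7,R8,R9}
Step 12: reserve R10 C 4 -> on_hand[A=54 B=14 C=46 D=47 E=60] avail[A=33 B=14 C=25 D=47 E=59] open={R10,R2,R4,R5,R6,R7,R8,R9}
Step 13: commit R8 -> on_hand[A=54 B=14 C=38 D=47 E=60] avail[A=33 B=14 C=25 D=47 E=59] open={R10,R2,R4,R5,R6,R7,R9}
Step 14: cancel R6 -> on_hand[A=54 B=14 C=38 D=47 E=60] avail[A=33 B=14 C=25 D=47 E=60] open={R10,R2,R4,R5,R7,R9}
Step 15: commit R7 -> on_hand[A=47 B=14 C=38 D=47 E=60] avail[A=33 B=14 C=25 D=47 E=60] open={R10,R2,R4,R5,R9}
Step 16: commit R9 -> on_hand[A=42 B=14 C=38 D=47 E=60] avail[A=33 B=14 C=25 D=47 E=60] open={R10,R2,R4,R5}
Step 17: reserve R11 C 1 -> on_hand[A=42 B=14 C=38 D=47 E=60] avail[A=33 B=14 C=24 D=47 E=60] open={R10,R11,R2,R4,R5}
Step 18: commit R4 -> on_hand[A=42 B=14 C=36 D=47 E=60] avail[A=33 B=14 C=24 D=47 E=60] open={R10,R11,R2,R5}
Step 19: reserve R12 A 4 -> on_hand[A=42 B=14 C=36 D=47 E=60] avail[A=29 B=14 C=24 D=47 E=60] open={R10,R11,R12,R2,R5}
Step 20: reserve R13 D 5 -> on_hand[A=42 B=14 C=36 D=47 E=60] avail[A=29 B=14 C=24 D=42 E=60] open={R10,R11,R12,R13,R2,R5}
Open reservations: ['R10', 'R11', 'R12', 'R13', 'R2', 'R5'] -> 6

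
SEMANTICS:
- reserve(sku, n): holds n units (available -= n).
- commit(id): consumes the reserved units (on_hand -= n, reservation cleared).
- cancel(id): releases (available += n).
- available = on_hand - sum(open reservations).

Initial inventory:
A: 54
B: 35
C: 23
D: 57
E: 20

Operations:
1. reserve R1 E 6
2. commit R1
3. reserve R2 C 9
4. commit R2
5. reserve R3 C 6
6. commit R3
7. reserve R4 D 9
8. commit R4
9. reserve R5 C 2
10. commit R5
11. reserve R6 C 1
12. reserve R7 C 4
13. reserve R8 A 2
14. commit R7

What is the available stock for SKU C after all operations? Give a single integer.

Step 1: reserve R1 E 6 -> on_hand[A=54 B=35 C=23 D=57 E=20] avail[A=54 B=35 C=23 D=57 E=14] open={R1}
Step 2: commit R1 -> on_hand[A=54 B=35 C=23 D=57 E=14] avail[A=54 B=35 C=23 D=57 E=14] open={}
Step 3: reserve R2 C 9 -> on_hand[A=54 B=35 C=23 D=57 E=14] avail[A=54 B=35 C=14 D=57 E=14] open={R2}
Step 4: commit R2 -> on_hand[A=54 B=35 C=14 D=57 E=14] avail[A=54 B=35 C=14 D=57 E=14] open={}
Step 5: reserve R3 C 6 -> on_hand[A=54 B=35 C=14 D=57 E=14] avail[A=54 B=35 C=8 D=57 E=14] open={R3}
Step 6: commit R3 -> on_hand[A=54 B=35 C=8 D=57 E=14] avail[A=54 B=35 C=8 D=57 E=14] open={}
Step 7: reserve R4 D 9 -> on_hand[A=54 B=35 C=8 D=57 E=14] avail[A=54 B=35 C=8 D=48 E=14] open={R4}
Step 8: commit R4 -> on_hand[A=54 B=35 C=8 D=48 E=14] avail[A=54 B=35 C=8 D=48 E=14] open={}
Step 9: reserve R5 C 2 -> on_hand[A=54 B=35 C=8 D=48 E=14] avail[A=54 B=35 C=6 D=48 E=14] open={R5}
Step 10: commit R5 -> on_hand[A=54 B=35 C=6 D=48 E=14] avail[A=54 B=35 C=6 D=48 E=14] open={}
Step 11: reserve R6 C 1 -> on_hand[A=54 B=35 C=6 D=48 E=14] avail[A=54 B=35 C=5 D=48 E=14] open={R6}
Step 12: reserve R7 C 4 -> on_hand[A=54 B=35 C=6 D=48 E=14] avail[A=54 B=35 C=1 D=48 E=14] open={R6,R7}
Step 13: reserve R8 A 2 -> on_hand[A=54 B=35 C=6 D=48 E=14] avail[A=52 B=35 C=1 D=48 E=14] open={R6,R7,R8}
Step 14: commit R7 -> on_hand[A=54 B=35 C=2 D=48 E=14] avail[A=52 B=35 C=1 D=48 E=14] open={R6,R8}
Final available[C] = 1

Answer: 1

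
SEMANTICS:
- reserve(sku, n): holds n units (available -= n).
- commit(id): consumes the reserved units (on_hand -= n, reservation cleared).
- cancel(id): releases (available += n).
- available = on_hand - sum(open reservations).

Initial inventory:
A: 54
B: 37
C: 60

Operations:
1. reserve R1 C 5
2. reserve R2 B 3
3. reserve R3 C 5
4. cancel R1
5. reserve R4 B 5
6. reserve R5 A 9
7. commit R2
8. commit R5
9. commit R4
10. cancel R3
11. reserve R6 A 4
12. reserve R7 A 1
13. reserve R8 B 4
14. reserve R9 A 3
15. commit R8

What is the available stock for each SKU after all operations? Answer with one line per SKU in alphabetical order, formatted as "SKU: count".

Answer: A: 37
B: 25
C: 60

Derivation:
Step 1: reserve R1 C 5 -> on_hand[A=54 B=37 C=60] avail[A=54 B=37 C=55] open={R1}
Step 2: reserve R2 B 3 -> on_hand[A=54 B=37 C=60] avail[A=54 B=34 C=55] open={R1,R2}
Step 3: reserve R3 C 5 -> on_hand[A=54 B=37 C=60] avail[A=54 B=34 C=50] open={R1,R2,R3}
Step 4: cancel R1 -> on_hand[A=54 B=37 C=60] avail[A=54 B=34 C=55] open={R2,R3}
Step 5: reserve R4 B 5 -> on_hand[A=54 B=37 C=60] avail[A=54 B=29 C=55] open={R2,R3,R4}
Step 6: reserve R5 A 9 -> on_hand[A=54 B=37 C=60] avail[A=45 B=29 C=55] open={R2,R3,R4,R5}
Step 7: commit R2 -> on_hand[A=54 B=34 C=60] avail[A=45 B=29 C=55] open={R3,R4,R5}
Step 8: commit R5 -> on_hand[A=45 B=34 C=60] avail[A=45 B=29 C=55] open={R3,R4}
Step 9: commit R4 -> on_hand[A=45 B=29 C=60] avail[A=45 B=29 C=55] open={R3}
Step 10: cancel R3 -> on_hand[A=45 B=29 C=60] avail[A=45 B=29 C=60] open={}
Step 11: reserve R6 A 4 -> on_hand[A=45 B=29 C=60] avail[A=41 B=29 C=60] open={R6}
Step 12: reserve R7 A 1 -> on_hand[A=45 B=29 C=60] avail[A=40 B=29 C=60] open={R6,R7}
Step 13: reserve R8 B 4 -> on_hand[A=45 B=29 C=60] avail[A=40 B=25 C=60] open={R6,R7,R8}
Step 14: reserve R9 A 3 -> on_hand[A=45 B=29 C=60] avail[A=37 B=25 C=60] open={R6,R7,R8,R9}
Step 15: commit R8 -> on_hand[A=45 B=25 C=60] avail[A=37 B=25 C=60] open={R6,R7,R9}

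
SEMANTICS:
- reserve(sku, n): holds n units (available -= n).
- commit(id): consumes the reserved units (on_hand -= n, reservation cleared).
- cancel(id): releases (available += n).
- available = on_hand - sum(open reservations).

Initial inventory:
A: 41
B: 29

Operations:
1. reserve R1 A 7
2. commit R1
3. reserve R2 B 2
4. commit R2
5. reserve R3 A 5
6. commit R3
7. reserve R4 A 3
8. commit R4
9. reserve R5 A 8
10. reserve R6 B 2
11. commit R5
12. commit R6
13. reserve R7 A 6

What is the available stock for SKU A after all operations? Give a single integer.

Step 1: reserve R1 A 7 -> on_hand[A=41 B=29] avail[A=34 B=29] open={R1}
Step 2: commit R1 -> on_hand[A=34 B=29] avail[A=34 B=29] open={}
Step 3: reserve R2 B 2 -> on_hand[A=34 B=29] avail[A=34 B=27] open={R2}
Step 4: commit R2 -> on_hand[A=34 B=27] avail[A=34 B=27] open={}
Step 5: reserve R3 A 5 -> on_hand[A=34 B=27] avail[A=29 B=27] open={R3}
Step 6: commit R3 -> on_hand[A=29 B=27] avail[A=29 B=27] open={}
Step 7: reserve R4 A 3 -> on_hand[A=29 B=27] avail[A=26 B=27] open={R4}
Step 8: commit R4 -> on_hand[A=26 B=27] avail[A=26 B=27] open={}
Step 9: reserve R5 A 8 -> on_hand[A=26 B=27] avail[A=18 B=27] open={R5}
Step 10: reserve R6 B 2 -> on_hand[A=26 B=27] avail[A=18 B=25] open={R5,R6}
Step 11: commit R5 -> on_hand[A=18 B=27] avail[A=18 B=25] open={R6}
Step 12: commit R6 -> on_hand[A=18 B=25] avail[A=18 B=25] open={}
Step 13: reserve R7 A 6 -> on_hand[A=18 B=25] avail[A=12 B=25] open={R7}
Final available[A] = 12

Answer: 12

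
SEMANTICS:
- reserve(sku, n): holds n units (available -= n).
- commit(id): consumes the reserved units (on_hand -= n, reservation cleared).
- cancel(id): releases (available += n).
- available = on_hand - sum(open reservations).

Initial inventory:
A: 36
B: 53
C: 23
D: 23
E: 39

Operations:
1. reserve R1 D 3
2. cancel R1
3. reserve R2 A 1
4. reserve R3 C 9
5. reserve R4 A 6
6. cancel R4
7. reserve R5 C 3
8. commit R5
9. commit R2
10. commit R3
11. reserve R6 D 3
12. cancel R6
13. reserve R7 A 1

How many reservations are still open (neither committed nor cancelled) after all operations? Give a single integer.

Step 1: reserve R1 D 3 -> on_hand[A=36 B=53 C=23 D=23 E=39] avail[A=36 B=53 C=23 D=20 E=39] open={R1}
Step 2: cancel R1 -> on_hand[A=36 B=53 C=23 D=23 E=39] avail[A=36 B=53 C=23 D=23 E=39] open={}
Step 3: reserve R2 A 1 -> on_hand[A=36 B=53 C=23 D=23 E=39] avail[A=35 B=53 C=23 D=23 E=39] open={R2}
Step 4: reserve R3 C 9 -> on_hand[A=36 B=53 C=23 D=23 E=39] avail[A=35 B=53 C=14 D=23 E=39] open={R2,R3}
Step 5: reserve R4 A 6 -> on_hand[A=36 B=53 C=23 D=23 E=39] avail[A=29 B=53 C=14 D=23 E=39] open={R2,R3,R4}
Step 6: cancel R4 -> on_hand[A=36 B=53 C=23 D=23 E=39] avail[A=35 B=53 C=14 D=23 E=39] open={R2,R3}
Step 7: reserve R5 C 3 -> on_hand[A=36 B=53 C=23 D=23 E=39] avail[A=35 B=53 C=11 D=23 E=39] open={R2,R3,R5}
Step 8: commit R5 -> on_hand[A=36 B=53 C=20 D=23 E=39] avail[A=35 B=53 C=11 D=23 E=39] open={R2,R3}
Step 9: commit R2 -> on_hand[A=35 B=53 C=20 D=23 E=39] avail[A=35 B=53 C=11 D=23 E=39] open={R3}
Step 10: commit R3 -> on_hand[A=35 B=53 C=11 D=23 E=39] avail[A=35 B=53 C=11 D=23 E=39] open={}
Step 11: reserve R6 D 3 -> on_hand[A=35 B=53 C=11 D=23 E=39] avail[A=35 B=53 C=11 D=20 E=39] open={R6}
Step 12: cancel R6 -> on_hand[A=35 B=53 C=11 D=23 E=39] avail[A=35 B=53 C=11 D=23 E=39] open={}
Step 13: reserve R7 A 1 -> on_hand[A=35 B=53 C=11 D=23 E=39] avail[A=34 B=53 C=11 D=23 E=39] open={R7}
Open reservations: ['R7'] -> 1

Answer: 1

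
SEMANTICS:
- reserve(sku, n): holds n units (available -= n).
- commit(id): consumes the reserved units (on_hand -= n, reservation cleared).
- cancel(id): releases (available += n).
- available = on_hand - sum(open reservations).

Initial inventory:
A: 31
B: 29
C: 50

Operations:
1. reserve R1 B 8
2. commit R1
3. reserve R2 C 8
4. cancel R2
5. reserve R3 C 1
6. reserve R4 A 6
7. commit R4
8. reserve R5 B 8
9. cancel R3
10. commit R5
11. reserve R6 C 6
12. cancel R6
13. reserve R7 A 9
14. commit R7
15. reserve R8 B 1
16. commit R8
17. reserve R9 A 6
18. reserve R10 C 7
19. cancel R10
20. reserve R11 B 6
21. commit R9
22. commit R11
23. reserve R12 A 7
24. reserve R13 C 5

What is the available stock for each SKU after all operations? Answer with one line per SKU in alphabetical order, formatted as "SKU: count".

Step 1: reserve R1 B 8 -> on_hand[A=31 B=29 C=50] avail[A=31 B=21 C=50] open={R1}
Step 2: commit R1 -> on_hand[A=31 B=21 C=50] avail[A=31 B=21 C=50] open={}
Step 3: reserve R2 C 8 -> on_hand[A=31 B=21 C=50] avail[A=31 B=21 C=42] open={R2}
Step 4: cancel R2 -> on_hand[A=31 B=21 C=50] avail[A=31 B=21 C=50] open={}
Step 5: reserve R3 C 1 -> on_hand[A=31 B=21 C=50] avail[A=31 B=21 C=49] open={R3}
Step 6: reserve R4 A 6 -> on_hand[A=31 B=21 C=50] avail[A=25 B=21 C=49] open={R3,R4}
Step 7: commit R4 -> on_hand[A=25 B=21 C=50] avail[A=25 B=21 C=49] open={R3}
Step 8: reserve R5 B 8 -> on_hand[A=25 B=21 C=50] avail[A=25 B=13 C=49] open={R3,R5}
Step 9: cancel R3 -> on_hand[A=25 B=21 C=50] avail[A=25 B=13 C=50] open={R5}
Step 10: commit R5 -> on_hand[A=25 B=13 C=50] avail[A=25 B=13 C=50] open={}
Step 11: reserve R6 C 6 -> on_hand[A=25 B=13 C=50] avail[A=25 B=13 C=44] open={R6}
Step 12: cancel R6 -> on_hand[A=25 B=13 C=50] avail[A=25 B=13 C=50] open={}
Step 13: reserve R7 A 9 -> on_hand[A=25 B=13 C=50] avail[A=16 B=13 C=50] open={R7}
Step 14: commit R7 -> on_hand[A=16 B=13 C=50] avail[A=16 B=13 C=50] open={}
Step 15: reserve R8 B 1 -> on_hand[A=16 B=13 C=50] avail[A=16 B=12 C=50] open={R8}
Step 16: commit R8 -> on_hand[A=16 B=12 C=50] avail[A=16 B=12 C=50] open={}
Step 17: reserve R9 A 6 -> on_hand[A=16 B=12 C=50] avail[A=10 B=12 C=50] open={R9}
Step 18: reserve R10 C 7 -> on_hand[A=16 B=12 C=50] avail[A=10 B=12 C=43] open={R10,R9}
Step 19: cancel R10 -> on_hand[A=16 B=12 C=50] avail[A=10 B=12 C=50] open={R9}
Step 20: reserve R11 B 6 -> on_hand[A=16 B=12 C=50] avail[A=10 B=6 C=50] open={R11,R9}
Step 21: commit R9 -> on_hand[A=10 B=12 C=50] avail[A=10 B=6 C=50] open={R11}
Step 22: commit R11 -> on_hand[A=10 B=6 C=50] avail[A=10 B=6 C=50] open={}
Step 23: reserve R12 A 7 -> on_hand[A=10 B=6 C=50] avail[A=3 B=6 C=50] open={R12}
Step 24: reserve R13 C 5 -> on_hand[A=10 B=6 C=50] avail[A=3 B=6 C=45] open={R12,R13}

Answer: A: 3
B: 6
C: 45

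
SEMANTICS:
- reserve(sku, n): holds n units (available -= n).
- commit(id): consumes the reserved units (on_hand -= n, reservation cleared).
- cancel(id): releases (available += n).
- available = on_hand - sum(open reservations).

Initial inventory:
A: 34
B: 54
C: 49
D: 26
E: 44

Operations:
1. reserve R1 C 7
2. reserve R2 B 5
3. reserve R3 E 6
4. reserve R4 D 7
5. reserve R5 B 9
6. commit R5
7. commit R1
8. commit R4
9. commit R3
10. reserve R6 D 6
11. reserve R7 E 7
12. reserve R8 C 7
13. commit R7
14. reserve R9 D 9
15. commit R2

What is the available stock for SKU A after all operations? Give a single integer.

Step 1: reserve R1 C 7 -> on_hand[A=34 B=54 C=49 D=26 E=44] avail[A=34 B=54 C=42 D=26 E=44] open={R1}
Step 2: reserve R2 B 5 -> on_hand[A=34 B=54 C=49 D=26 E=44] avail[A=34 B=49 C=42 D=26 E=44] open={R1,R2}
Step 3: reserve R3 E 6 -> on_hand[A=34 B=54 C=49 D=26 E=44] avail[A=34 B=49 C=42 D=26 E=38] open={R1,R2,R3}
Step 4: reserve R4 D 7 -> on_hand[A=34 B=54 C=49 D=26 E=44] avail[A=34 B=49 C=42 D=19 E=38] open={R1,R2,R3,R4}
Step 5: reserve R5 B 9 -> on_hand[A=34 B=54 C=49 D=26 E=44] avail[A=34 B=40 C=42 D=19 E=38] open={R1,R2,R3,R4,R5}
Step 6: commit R5 -> on_hand[A=34 B=45 C=49 D=26 E=44] avail[A=34 B=40 C=42 D=19 E=38] open={R1,R2,R3,R4}
Step 7: commit R1 -> on_hand[A=34 B=45 C=42 D=26 E=44] avail[A=34 B=40 C=42 D=19 E=38] open={R2,R3,R4}
Step 8: commit R4 -> on_hand[A=34 B=45 C=42 D=19 E=44] avail[A=34 B=40 C=42 D=19 E=38] open={R2,R3}
Step 9: commit R3 -> on_hand[A=34 B=45 C=42 D=19 E=38] avail[A=34 B=40 C=42 D=19 E=38] open={R2}
Step 10: reserve R6 D 6 -> on_hand[A=34 B=45 C=42 D=19 E=38] avail[A=34 B=40 C=42 D=13 E=38] open={R2,R6}
Step 11: reserve R7 E 7 -> on_hand[A=34 B=45 C=42 D=19 E=38] avail[A=34 B=40 C=42 D=13 E=31] open={R2,R6,R7}
Step 12: reserve R8 C 7 -> on_hand[A=34 B=45 C=42 D=19 E=38] avail[A=34 B=40 C=35 D=13 E=31] open={R2,R6,R7,R8}
Step 13: commit R7 -> on_hand[A=34 B=45 C=42 D=19 E=31] avail[A=34 B=40 C=35 D=13 E=31] open={R2,R6,R8}
Step 14: reserve R9 D 9 -> on_hand[A=34 B=45 C=42 D=19 E=31] avail[A=34 B=40 C=35 D=4 E=31] open={R2,R6,R8,R9}
Step 15: commit R2 -> on_hand[A=34 B=40 C=42 D=19 E=31] avail[A=34 B=40 C=35 D=4 E=31] open={R6,R8,R9}
Final available[A] = 34

Answer: 34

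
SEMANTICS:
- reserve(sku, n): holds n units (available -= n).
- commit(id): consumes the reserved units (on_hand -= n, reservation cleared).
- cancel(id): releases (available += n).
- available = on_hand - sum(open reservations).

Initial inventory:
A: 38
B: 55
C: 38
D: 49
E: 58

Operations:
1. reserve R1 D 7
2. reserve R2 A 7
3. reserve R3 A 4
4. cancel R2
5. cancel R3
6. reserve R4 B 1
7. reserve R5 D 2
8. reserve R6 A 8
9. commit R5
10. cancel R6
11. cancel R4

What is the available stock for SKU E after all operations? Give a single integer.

Answer: 58

Derivation:
Step 1: reserve R1 D 7 -> on_hand[A=38 B=55 C=38 D=49 E=58] avail[A=38 B=55 C=38 D=42 E=58] open={R1}
Step 2: reserve R2 A 7 -> on_hand[A=38 B=55 C=38 D=49 E=58] avail[A=31 B=55 C=38 D=42 E=58] open={R1,R2}
Step 3: reserve R3 A 4 -> on_hand[A=38 B=55 C=38 D=49 E=58] avail[A=27 B=55 C=38 D=42 E=58] open={R1,R2,R3}
Step 4: cancel R2 -> on_hand[A=38 B=55 C=38 D=49 E=58] avail[A=34 B=55 C=38 D=42 E=58] open={R1,R3}
Step 5: cancel R3 -> on_hand[A=38 B=55 C=38 D=49 E=58] avail[A=38 B=55 C=38 D=42 E=58] open={R1}
Step 6: reserve R4 B 1 -> on_hand[A=38 B=55 C=38 D=49 E=58] avail[A=38 B=54 C=38 D=42 E=58] open={R1,R4}
Step 7: reserve R5 D 2 -> on_hand[A=38 B=55 C=38 D=49 E=58] avail[A=38 B=54 C=38 D=40 E=58] open={R1,R4,R5}
Step 8: reserve R6 A 8 -> on_hand[A=38 B=55 C=38 D=49 E=58] avail[A=30 B=54 C=38 D=40 E=58] open={R1,R4,R5,R6}
Step 9: commit R5 -> on_hand[A=38 B=55 C=38 D=47 E=58] avail[A=30 B=54 C=38 D=40 E=58] open={R1,R4,R6}
Step 10: cancel R6 -> on_hand[A=38 B=55 C=38 D=47 E=58] avail[A=38 B=54 C=38 D=40 E=58] open={R1,R4}
Step 11: cancel R4 -> on_hand[A=38 B=55 C=38 D=47 E=58] avail[A=38 B=55 C=38 D=40 E=58] open={R1}
Final available[E] = 58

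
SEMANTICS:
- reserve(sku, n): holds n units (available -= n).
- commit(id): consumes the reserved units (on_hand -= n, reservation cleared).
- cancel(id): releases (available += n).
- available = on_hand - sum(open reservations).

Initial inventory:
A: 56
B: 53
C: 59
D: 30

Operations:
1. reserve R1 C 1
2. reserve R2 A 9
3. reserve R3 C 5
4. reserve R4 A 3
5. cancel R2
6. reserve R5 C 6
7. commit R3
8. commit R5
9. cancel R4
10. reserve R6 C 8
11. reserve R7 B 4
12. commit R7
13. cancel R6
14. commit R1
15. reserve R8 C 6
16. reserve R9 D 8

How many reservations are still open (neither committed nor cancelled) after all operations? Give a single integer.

Step 1: reserve R1 C 1 -> on_hand[A=56 B=53 C=59 D=30] avail[A=56 B=53 C=58 D=30] open={R1}
Step 2: reserve R2 A 9 -> on_hand[A=56 B=53 C=59 D=30] avail[A=47 B=53 C=58 D=30] open={R1,R2}
Step 3: reserve R3 C 5 -> on_hand[A=56 B=53 C=59 D=30] avail[A=47 B=53 C=53 D=30] open={R1,R2,R3}
Step 4: reserve R4 A 3 -> on_hand[A=56 B=53 C=59 D=30] avail[A=44 B=53 C=53 D=30] open={R1,R2,R3,R4}
Step 5: cancel R2 -> on_hand[A=56 B=53 C=59 D=30] avail[A=53 B=53 C=53 D=30] open={R1,R3,R4}
Step 6: reserve R5 C 6 -> on_hand[A=56 B=53 C=59 D=30] avail[A=53 B=53 C=47 D=30] open={R1,R3,R4,R5}
Step 7: commit R3 -> on_hand[A=56 B=53 C=54 D=30] avail[A=53 B=53 C=47 D=30] open={R1,R4,R5}
Step 8: commit R5 -> on_hand[A=56 B=53 C=48 D=30] avail[A=53 B=53 C=47 D=30] open={R1,R4}
Step 9: cancel R4 -> on_hand[A=56 B=53 C=48 D=30] avail[A=56 B=53 C=47 D=30] open={R1}
Step 10: reserve R6 C 8 -> on_hand[A=56 B=53 C=48 D=30] avail[A=56 B=53 C=39 D=30] open={R1,R6}
Step 11: reserve R7 B 4 -> on_hand[A=56 B=53 C=48 D=30] avail[A=56 B=49 C=39 D=30] open={R1,R6,R7}
Step 12: commit R7 -> on_hand[A=56 B=49 C=48 D=30] avail[A=56 B=49 C=39 D=30] open={R1,R6}
Step 13: cancel R6 -> on_hand[A=56 B=49 C=48 D=30] avail[A=56 B=49 C=47 D=30] open={R1}
Step 14: commit R1 -> on_hand[A=56 B=49 C=47 D=30] avail[A=56 B=49 C=47 D=30] open={}
Step 15: reserve R8 C 6 -> on_hand[A=56 B=49 C=47 D=30] avail[A=56 B=49 C=41 D=30] open={R8}
Step 16: reserve R9 D 8 -> on_hand[A=56 B=49 C=47 D=30] avail[A=56 B=49 C=41 D=22] open={R8,R9}
Open reservations: ['R8', 'R9'] -> 2

Answer: 2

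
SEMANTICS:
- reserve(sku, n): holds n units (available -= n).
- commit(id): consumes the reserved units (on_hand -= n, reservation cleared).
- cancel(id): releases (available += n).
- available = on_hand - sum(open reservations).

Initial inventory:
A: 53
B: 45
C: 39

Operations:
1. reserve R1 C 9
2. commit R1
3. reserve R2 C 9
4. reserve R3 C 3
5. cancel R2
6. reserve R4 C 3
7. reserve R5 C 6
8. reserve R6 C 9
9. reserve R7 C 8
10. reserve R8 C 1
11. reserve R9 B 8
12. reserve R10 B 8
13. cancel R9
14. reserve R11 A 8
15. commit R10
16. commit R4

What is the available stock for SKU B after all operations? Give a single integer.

Step 1: reserve R1 C 9 -> on_hand[A=53 B=45 C=39] avail[A=53 B=45 C=30] open={R1}
Step 2: commit R1 -> on_hand[A=53 B=45 C=30] avail[A=53 B=45 C=30] open={}
Step 3: reserve R2 C 9 -> on_hand[A=53 B=45 C=30] avail[A=53 B=45 C=21] open={R2}
Step 4: reserve R3 C 3 -> on_hand[A=53 B=45 C=30] avail[A=53 B=45 C=18] open={R2,R3}
Step 5: cancel R2 -> on_hand[A=53 B=45 C=30] avail[A=53 B=45 C=27] open={R3}
Step 6: reserve R4 C 3 -> on_hand[A=53 B=45 C=30] avail[A=53 B=45 C=24] open={R3,R4}
Step 7: reserve R5 C 6 -> on_hand[A=53 B=45 C=30] avail[A=53 B=45 C=18] open={R3,R4,R5}
Step 8: reserve R6 C 9 -> on_hand[A=53 B=45 C=30] avail[A=53 B=45 C=9] open={R3,R4,R5,R6}
Step 9: reserve R7 C 8 -> on_hand[A=53 B=45 C=30] avail[A=53 B=45 C=1] open={R3,R4,R5,R6,R7}
Step 10: reserve R8 C 1 -> on_hand[A=53 B=45 C=30] avail[A=53 B=45 C=0] open={R3,R4,R5,R6,R7,R8}
Step 11: reserve R9 B 8 -> on_hand[A=53 B=45 C=30] avail[A=53 B=37 C=0] open={R3,R4,R5,R6,R7,R8,R9}
Step 12: reserve R10 B 8 -> on_hand[A=53 B=45 C=30] avail[A=53 B=29 C=0] open={R10,R3,R4,R5,R6,R7,R8,R9}
Step 13: cancel R9 -> on_hand[A=53 B=45 C=30] avail[A=53 B=37 C=0] open={R10,R3,R4,R5,R6,R7,R8}
Step 14: reserve R11 A 8 -> on_hand[A=53 B=45 C=30] avail[A=45 B=37 C=0] open={R10,R11,R3,R4,R5,R6,R7,R8}
Step 15: commit R10 -> on_hand[A=53 B=37 C=30] avail[A=45 B=37 C=0] open={R11,R3,R4,R5,R6,R7,R8}
Step 16: commit R4 -> on_hand[A=53 B=37 C=27] avail[A=45 B=37 C=0] open={R11,R3,R5,R6,R7,R8}
Final available[B] = 37

Answer: 37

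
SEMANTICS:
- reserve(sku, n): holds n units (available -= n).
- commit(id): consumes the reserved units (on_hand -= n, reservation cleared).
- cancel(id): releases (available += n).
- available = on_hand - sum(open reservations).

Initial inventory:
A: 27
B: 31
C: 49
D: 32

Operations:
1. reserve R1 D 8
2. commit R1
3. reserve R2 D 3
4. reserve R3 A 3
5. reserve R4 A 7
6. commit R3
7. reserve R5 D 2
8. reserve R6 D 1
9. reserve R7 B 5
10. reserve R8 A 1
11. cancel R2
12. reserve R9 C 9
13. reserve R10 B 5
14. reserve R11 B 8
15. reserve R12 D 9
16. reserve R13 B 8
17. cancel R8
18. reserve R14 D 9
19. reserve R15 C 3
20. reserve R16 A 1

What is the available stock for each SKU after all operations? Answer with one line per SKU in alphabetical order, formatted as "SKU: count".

Step 1: reserve R1 D 8 -> on_hand[A=27 B=31 C=49 D=32] avail[A=27 B=31 C=49 D=24] open={R1}
Step 2: commit R1 -> on_hand[A=27 B=31 C=49 D=24] avail[A=27 B=31 C=49 D=24] open={}
Step 3: reserve R2 D 3 -> on_hand[A=27 B=31 C=49 D=24] avail[A=27 B=31 C=49 D=21] open={R2}
Step 4: reserve R3 A 3 -> on_hand[A=27 B=31 C=49 D=24] avail[A=24 B=31 C=49 D=21] open={R2,R3}
Step 5: reserve R4 A 7 -> on_hand[A=27 B=31 C=49 D=24] avail[A=17 B=31 C=49 D=21] open={R2,R3,R4}
Step 6: commit R3 -> on_hand[A=24 B=31 C=49 D=24] avail[A=17 B=31 C=49 D=21] open={R2,R4}
Step 7: reserve R5 D 2 -> on_hand[A=24 B=31 C=49 D=24] avail[A=17 B=31 C=49 D=19] open={R2,R4,R5}
Step 8: reserve R6 D 1 -> on_hand[A=24 B=31 C=49 D=24] avail[A=17 B=31 C=49 D=18] open={R2,R4,R5,R6}
Step 9: reserve R7 B 5 -> on_hand[A=24 B=31 C=49 D=24] avail[A=17 B=26 C=49 D=18] open={R2,R4,R5,R6,R7}
Step 10: reserve R8 A 1 -> on_hand[A=24 B=31 C=49 D=24] avail[A=16 B=26 C=49 D=18] open={R2,R4,R5,R6,R7,R8}
Step 11: cancel R2 -> on_hand[A=24 B=31 C=49 D=24] avail[A=16 B=26 C=49 D=21] open={R4,R5,R6,R7,R8}
Step 12: reserve R9 C 9 -> on_hand[A=24 B=31 C=49 D=24] avail[A=16 B=26 C=40 D=21] open={R4,R5,R6,R7,R8,R9}
Step 13: reserve R10 B 5 -> on_hand[A=24 B=31 C=49 D=24] avail[A=16 B=21 C=40 D=21] open={R10,R4,R5,R6,R7,R8,R9}
Step 14: reserve R11 B 8 -> on_hand[A=24 B=31 C=49 D=24] avail[A=16 B=13 C=40 D=21] open={R10,R11,R4,R5,R6,R7,R8,R9}
Step 15: reserve R12 D 9 -> on_hand[A=24 B=31 C=49 D=24] avail[A=16 B=13 C=40 D=12] open={R10,R11,R12,R4,R5,R6,R7,R8,R9}
Step 16: reserve R13 B 8 -> on_hand[A=24 B=31 C=49 D=24] avail[A=16 B=5 C=40 D=12] open={R10,R11,R12,R13,R4,R5,R6,R7,R8,R9}
Step 17: cancel R8 -> on_hand[A=24 B=31 C=49 D=24] avail[A=17 B=5 C=40 D=12] open={R10,R11,R12,R13,R4,R5,R6,R7,R9}
Step 18: reserve R14 D 9 -> on_hand[A=24 B=31 C=49 D=24] avail[A=17 B=5 C=40 D=3] open={R10,R11,R12,R13,R14,R4,R5,R6,R7,R9}
Step 19: reserve R15 C 3 -> on_hand[A=24 B=31 C=49 D=24] avail[A=17 B=5 C=37 D=3] open={R10,R11,R12,R13,R14,R15,R4,R5,R6,R7,R9}
Step 20: reserve R16 A 1 -> on_hand[A=24 B=31 C=49 D=24] avail[A=16 B=5 C=37 D=3] open={R10,R11,R12,R13,R14,R15,R16,R4,R5,R6,R7,R9}

Answer: A: 16
B: 5
C: 37
D: 3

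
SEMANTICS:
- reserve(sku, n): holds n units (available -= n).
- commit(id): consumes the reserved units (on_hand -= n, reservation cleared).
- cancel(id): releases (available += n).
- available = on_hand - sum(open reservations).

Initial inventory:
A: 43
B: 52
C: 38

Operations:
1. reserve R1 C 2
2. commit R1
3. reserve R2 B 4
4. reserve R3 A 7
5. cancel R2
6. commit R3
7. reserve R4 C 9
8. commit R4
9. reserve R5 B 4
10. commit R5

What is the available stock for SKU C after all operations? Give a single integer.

Step 1: reserve R1 C 2 -> on_hand[A=43 B=52 C=38] avail[A=43 B=52 C=36] open={R1}
Step 2: commit R1 -> on_hand[A=43 B=52 C=36] avail[A=43 B=52 C=36] open={}
Step 3: reserve R2 B 4 -> on_hand[A=43 B=52 C=36] avail[A=43 B=48 C=36] open={R2}
Step 4: reserve R3 A 7 -> on_hand[A=43 B=52 C=36] avail[A=36 B=48 C=36] open={R2,R3}
Step 5: cancel R2 -> on_hand[A=43 B=52 C=36] avail[A=36 B=52 C=36] open={R3}
Step 6: commit R3 -> on_hand[A=36 B=52 C=36] avail[A=36 B=52 C=36] open={}
Step 7: reserve R4 C 9 -> on_hand[A=36 B=52 C=36] avail[A=36 B=52 C=27] open={R4}
Step 8: commit R4 -> on_hand[A=36 B=52 C=27] avail[A=36 B=52 C=27] open={}
Step 9: reserve R5 B 4 -> on_hand[A=36 B=52 C=27] avail[A=36 B=48 C=27] open={R5}
Step 10: commit R5 -> on_hand[A=36 B=48 C=27] avail[A=36 B=48 C=27] open={}
Final available[C] = 27

Answer: 27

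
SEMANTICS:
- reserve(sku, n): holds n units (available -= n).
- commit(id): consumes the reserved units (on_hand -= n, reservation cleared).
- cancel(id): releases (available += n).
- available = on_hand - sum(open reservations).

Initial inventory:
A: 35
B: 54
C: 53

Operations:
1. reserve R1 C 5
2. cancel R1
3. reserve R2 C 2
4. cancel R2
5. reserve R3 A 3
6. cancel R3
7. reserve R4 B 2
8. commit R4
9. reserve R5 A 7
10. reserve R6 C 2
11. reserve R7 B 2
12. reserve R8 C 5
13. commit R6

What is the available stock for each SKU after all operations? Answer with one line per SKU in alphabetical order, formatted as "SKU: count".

Answer: A: 28
B: 50
C: 46

Derivation:
Step 1: reserve R1 C 5 -> on_hand[A=35 B=54 C=53] avail[A=35 B=54 C=48] open={R1}
Step 2: cancel R1 -> on_hand[A=35 B=54 C=53] avail[A=35 B=54 C=53] open={}
Step 3: reserve R2 C 2 -> on_hand[A=35 B=54 C=53] avail[A=35 B=54 C=51] open={R2}
Step 4: cancel R2 -> on_hand[A=35 B=54 C=53] avail[A=35 B=54 C=53] open={}
Step 5: reserve R3 A 3 -> on_hand[A=35 B=54 C=53] avail[A=32 B=54 C=53] open={R3}
Step 6: cancel R3 -> on_hand[A=35 B=54 C=53] avail[A=35 B=54 C=53] open={}
Step 7: reserve R4 B 2 -> on_hand[A=35 B=54 C=53] avail[A=35 B=52 C=53] open={R4}
Step 8: commit R4 -> on_hand[A=35 B=52 C=53] avail[A=35 B=52 C=53] open={}
Step 9: reserve R5 A 7 -> on_hand[A=35 B=52 C=53] avail[A=28 B=52 C=53] open={R5}
Step 10: reserve R6 C 2 -> on_hand[A=35 B=52 C=53] avail[A=28 B=52 C=51] open={R5,R6}
Step 11: reserve R7 B 2 -> on_hand[A=35 B=52 C=53] avail[A=28 B=50 C=51] open={R5,R6,R7}
Step 12: reserve R8 C 5 -> on_hand[A=35 B=52 C=53] avail[A=28 B=50 C=46] open={R5,R6,R7,R8}
Step 13: commit R6 -> on_hand[A=35 B=52 C=51] avail[A=28 B=50 C=46] open={R5,R7,R8}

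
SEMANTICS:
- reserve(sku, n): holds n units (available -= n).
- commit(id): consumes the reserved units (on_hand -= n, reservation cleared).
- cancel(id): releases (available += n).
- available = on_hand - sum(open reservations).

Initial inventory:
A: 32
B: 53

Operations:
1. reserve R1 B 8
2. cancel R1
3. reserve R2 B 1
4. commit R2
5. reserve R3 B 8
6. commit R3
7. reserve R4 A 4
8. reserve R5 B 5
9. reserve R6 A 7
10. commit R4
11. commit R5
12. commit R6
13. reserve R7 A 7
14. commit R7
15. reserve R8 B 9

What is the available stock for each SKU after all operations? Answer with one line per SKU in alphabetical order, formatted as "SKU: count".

Step 1: reserve R1 B 8 -> on_hand[A=32 B=53] avail[A=32 B=45] open={R1}
Step 2: cancel R1 -> on_hand[A=32 B=53] avail[A=32 B=53] open={}
Step 3: reserve R2 B 1 -> on_hand[A=32 B=53] avail[A=32 B=52] open={R2}
Step 4: commit R2 -> on_hand[A=32 B=52] avail[A=32 B=52] open={}
Step 5: reserve R3 B 8 -> on_hand[A=32 B=52] avail[A=32 B=44] open={R3}
Step 6: commit R3 -> on_hand[A=32 B=44] avail[A=32 B=44] open={}
Step 7: reserve R4 A 4 -> on_hand[A=32 B=44] avail[A=28 B=44] open={R4}
Step 8: reserve R5 B 5 -> on_hand[A=32 B=44] avail[A=28 B=39] open={R4,R5}
Step 9: reserve R6 A 7 -> on_hand[A=32 B=44] avail[A=21 B=39] open={R4,R5,R6}
Step 10: commit R4 -> on_hand[A=28 B=44] avail[A=21 B=39] open={R5,R6}
Step 11: commit R5 -> on_hand[A=28 B=39] avail[A=21 B=39] open={R6}
Step 12: commit R6 -> on_hand[A=21 B=39] avail[A=21 B=39] open={}
Step 13: reserve R7 A 7 -> on_hand[A=21 B=39] avail[A=14 B=39] open={R7}
Step 14: commit R7 -> on_hand[A=14 B=39] avail[A=14 B=39] open={}
Step 15: reserve R8 B 9 -> on_hand[A=14 B=39] avail[A=14 B=30] open={R8}

Answer: A: 14
B: 30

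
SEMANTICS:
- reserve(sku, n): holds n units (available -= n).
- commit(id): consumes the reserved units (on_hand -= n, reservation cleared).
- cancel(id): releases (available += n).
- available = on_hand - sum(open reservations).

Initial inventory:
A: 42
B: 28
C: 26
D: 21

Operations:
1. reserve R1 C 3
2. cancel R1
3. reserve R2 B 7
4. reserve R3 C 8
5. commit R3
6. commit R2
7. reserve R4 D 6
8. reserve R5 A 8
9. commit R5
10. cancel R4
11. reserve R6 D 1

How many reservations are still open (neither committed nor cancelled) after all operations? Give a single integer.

Answer: 1

Derivation:
Step 1: reserve R1 C 3 -> on_hand[A=42 B=28 C=26 D=21] avail[A=42 B=28 C=23 D=21] open={R1}
Step 2: cancel R1 -> on_hand[A=42 B=28 C=26 D=21] avail[A=42 B=28 C=26 D=21] open={}
Step 3: reserve R2 B 7 -> on_hand[A=42 B=28 C=26 D=21] avail[A=42 B=21 C=26 D=21] open={R2}
Step 4: reserve R3 C 8 -> on_hand[A=42 B=28 C=26 D=21] avail[A=42 B=21 C=18 D=21] open={R2,R3}
Step 5: commit R3 -> on_hand[A=42 B=28 C=18 D=21] avail[A=42 B=21 C=18 D=21] open={R2}
Step 6: commit R2 -> on_hand[A=42 B=21 C=18 D=21] avail[A=42 B=21 C=18 D=21] open={}
Step 7: reserve R4 D 6 -> on_hand[A=42 B=21 C=18 D=21] avail[A=42 B=21 C=18 D=15] open={R4}
Step 8: reserve R5 A 8 -> on_hand[A=42 B=21 C=18 D=21] avail[A=34 B=21 C=18 D=15] open={R4,R5}
Step 9: commit R5 -> on_hand[A=34 B=21 C=18 D=21] avail[A=34 B=21 C=18 D=15] open={R4}
Step 10: cancel R4 -> on_hand[A=34 B=21 C=18 D=21] avail[A=34 B=21 C=18 D=21] open={}
Step 11: reserve R6 D 1 -> on_hand[A=34 B=21 C=18 D=21] avail[A=34 B=21 C=18 D=20] open={R6}
Open reservations: ['R6'] -> 1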